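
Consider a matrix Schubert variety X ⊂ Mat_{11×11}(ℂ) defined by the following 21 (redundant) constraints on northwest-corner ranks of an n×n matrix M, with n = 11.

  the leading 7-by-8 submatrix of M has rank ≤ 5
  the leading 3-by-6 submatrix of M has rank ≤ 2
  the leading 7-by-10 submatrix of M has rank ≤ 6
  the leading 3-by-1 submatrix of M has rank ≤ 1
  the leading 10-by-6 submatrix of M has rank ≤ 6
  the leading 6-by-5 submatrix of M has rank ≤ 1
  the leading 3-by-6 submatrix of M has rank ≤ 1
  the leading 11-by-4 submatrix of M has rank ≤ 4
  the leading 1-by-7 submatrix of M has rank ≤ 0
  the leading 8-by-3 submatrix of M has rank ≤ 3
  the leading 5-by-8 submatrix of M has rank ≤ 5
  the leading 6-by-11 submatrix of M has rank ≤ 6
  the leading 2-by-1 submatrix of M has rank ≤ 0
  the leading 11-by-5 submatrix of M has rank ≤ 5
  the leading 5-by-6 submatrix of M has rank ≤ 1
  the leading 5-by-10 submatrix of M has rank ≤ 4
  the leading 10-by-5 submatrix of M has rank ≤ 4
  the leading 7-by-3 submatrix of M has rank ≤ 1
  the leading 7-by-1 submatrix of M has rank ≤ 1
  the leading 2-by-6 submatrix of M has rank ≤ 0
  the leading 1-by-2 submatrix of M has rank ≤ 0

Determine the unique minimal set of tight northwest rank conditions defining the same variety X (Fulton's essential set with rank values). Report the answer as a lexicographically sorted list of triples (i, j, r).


Recovering R(i,j) via the rank-extension bound from the 21 conditions:

  row 1: 0, 0, 0, 0, 0, 0, 0, 1, 1, 1, 1
  row 2: 0, 0, 0, 0, 0, 0, 1, 2, 2, 2, 2
  row 3: 1, 1, 1, 1, 1, 1, 2, 3, 3, 3, 3
  row 4: 1, 1, 1, 1, 1, 1, 2, 3, 4, 4, 4
  row 5: 1, 1, 1, 1, 1, 1, 2, 3, 4, 4, 5
  row 6: 1, 1, 1, 1, 1, 2, 3, 4, 5, 5, 6
  row 7: 1, 1, 1, 2, 2, 3, 4, 5, 6, 6, 7
  row 8: 1, 2, 2, 3, 3, 4, 5, 6, 7, 7, 8
  row 9: 1, 2, 3, 4, 4, 5, 6, 7, 8, 8, 9
  row 10: 1, 2, 3, 4, 4, 5, 6, 7, 8, 9, 10
  row 11: 1, 2, 3, 4, 5, 6, 7, 8, 9, 10, 11

second differences of R give the permutation w = (8, 7, 1, 9, 11, 6, 4, 2, 3, 10, 5).

Fulton essential set (7 of the 31 Rothe cells):

[(1, 7, 0), (2, 6, 0), (5, 6, 1), (5, 10, 4), (6, 5, 1), (7, 3, 1), (10, 5, 4)]


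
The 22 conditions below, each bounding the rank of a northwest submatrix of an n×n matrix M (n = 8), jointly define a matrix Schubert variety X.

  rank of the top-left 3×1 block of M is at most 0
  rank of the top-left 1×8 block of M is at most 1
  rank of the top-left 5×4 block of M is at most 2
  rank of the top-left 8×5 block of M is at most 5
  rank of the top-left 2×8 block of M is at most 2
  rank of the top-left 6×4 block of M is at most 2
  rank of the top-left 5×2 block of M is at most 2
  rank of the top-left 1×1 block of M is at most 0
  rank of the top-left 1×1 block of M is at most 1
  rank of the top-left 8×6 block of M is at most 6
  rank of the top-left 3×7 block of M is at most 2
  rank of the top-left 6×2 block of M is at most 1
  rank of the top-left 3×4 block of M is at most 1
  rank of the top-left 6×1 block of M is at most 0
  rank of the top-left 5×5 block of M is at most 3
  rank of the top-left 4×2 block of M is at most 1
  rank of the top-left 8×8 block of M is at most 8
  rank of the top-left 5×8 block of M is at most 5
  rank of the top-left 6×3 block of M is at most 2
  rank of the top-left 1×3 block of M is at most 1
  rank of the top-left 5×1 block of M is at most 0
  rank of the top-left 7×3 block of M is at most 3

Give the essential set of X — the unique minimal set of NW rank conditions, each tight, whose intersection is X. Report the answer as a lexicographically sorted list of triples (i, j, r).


Propagating the 22 rank bounds to every northwest block:

  0 1 1 1 1 1 1 1
  0 1 1 1 2 2 2 2
  0 1 1 1 2 2 2 3
  0 1 2 2 3 3 3 4
  0 1 2 2 3 4 4 5
  0 1 2 2 3 4 5 6
  1 2 3 3 4 5 6 7
  1 2 3 4 5 6 7 8

so w = (2, 5, 8, 3, 6, 7, 1, 4).

ℓ(w)=14; the 4 essential cells (i,j,r):

[(3, 4, 1), (3, 7, 2), (6, 1, 0), (6, 4, 2)]


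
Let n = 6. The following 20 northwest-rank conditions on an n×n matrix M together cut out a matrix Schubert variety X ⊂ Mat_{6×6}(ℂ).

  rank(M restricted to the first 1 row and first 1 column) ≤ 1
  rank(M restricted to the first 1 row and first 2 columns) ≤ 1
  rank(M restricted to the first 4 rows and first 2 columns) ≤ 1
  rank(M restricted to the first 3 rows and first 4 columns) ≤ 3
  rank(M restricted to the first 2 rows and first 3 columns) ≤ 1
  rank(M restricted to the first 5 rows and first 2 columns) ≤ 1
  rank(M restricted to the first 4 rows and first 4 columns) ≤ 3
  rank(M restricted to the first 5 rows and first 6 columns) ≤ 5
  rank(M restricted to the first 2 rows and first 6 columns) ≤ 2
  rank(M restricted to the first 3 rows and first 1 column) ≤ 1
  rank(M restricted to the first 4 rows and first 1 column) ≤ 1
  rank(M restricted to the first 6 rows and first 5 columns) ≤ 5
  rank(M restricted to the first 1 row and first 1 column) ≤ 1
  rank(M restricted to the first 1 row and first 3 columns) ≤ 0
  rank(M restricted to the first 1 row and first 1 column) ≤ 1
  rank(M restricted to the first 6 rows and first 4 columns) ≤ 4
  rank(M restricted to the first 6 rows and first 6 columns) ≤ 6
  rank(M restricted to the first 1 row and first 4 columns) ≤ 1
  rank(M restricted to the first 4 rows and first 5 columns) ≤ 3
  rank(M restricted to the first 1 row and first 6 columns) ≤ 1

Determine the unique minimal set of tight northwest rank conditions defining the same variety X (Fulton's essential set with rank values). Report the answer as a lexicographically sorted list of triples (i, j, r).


Computing R[i][j] = min implied NW-rank bound (n=6, 20 conditions):

  i=1: 0, 0, 0, 1, 1, 1
  i=2: 1, 1, 1, 2, 2, 2
  i=3: 1, 1, 2, 3, 3, 3
  i=4: 1, 1, 2, 3, 3, 4
  i=5: 1, 1, 2, 3, 4, 5
  i=6: 1, 2, 3, 4, 5, 6

hence w(1..6) = (4, 1, 3, 6, 5, 2).

3 SE-corners of the 7-cell Rothe diagram give Ess(w):

[(1, 3, 0), (4, 5, 3), (5, 2, 1)]


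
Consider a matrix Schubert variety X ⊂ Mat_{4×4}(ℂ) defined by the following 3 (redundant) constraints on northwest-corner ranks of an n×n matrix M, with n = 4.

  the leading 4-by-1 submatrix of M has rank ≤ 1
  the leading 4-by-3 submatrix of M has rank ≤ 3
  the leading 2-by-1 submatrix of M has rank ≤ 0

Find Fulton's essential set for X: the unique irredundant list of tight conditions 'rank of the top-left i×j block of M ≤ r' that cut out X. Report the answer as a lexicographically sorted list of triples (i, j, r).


Rank table r_w(4×4) implied by the 3 constraints:

  i=1: 0 | 1 | 1 | 1
  i=2: 0 | 1 | 2 | 2
  i=3: 1 | 2 | 3 | 3
  i=4: 1 | 2 | 3 | 4

so w = (2, 3, 1, 4).

Fulton essential set (1 of the 2 Rothe cells):

[(2, 1, 0)]


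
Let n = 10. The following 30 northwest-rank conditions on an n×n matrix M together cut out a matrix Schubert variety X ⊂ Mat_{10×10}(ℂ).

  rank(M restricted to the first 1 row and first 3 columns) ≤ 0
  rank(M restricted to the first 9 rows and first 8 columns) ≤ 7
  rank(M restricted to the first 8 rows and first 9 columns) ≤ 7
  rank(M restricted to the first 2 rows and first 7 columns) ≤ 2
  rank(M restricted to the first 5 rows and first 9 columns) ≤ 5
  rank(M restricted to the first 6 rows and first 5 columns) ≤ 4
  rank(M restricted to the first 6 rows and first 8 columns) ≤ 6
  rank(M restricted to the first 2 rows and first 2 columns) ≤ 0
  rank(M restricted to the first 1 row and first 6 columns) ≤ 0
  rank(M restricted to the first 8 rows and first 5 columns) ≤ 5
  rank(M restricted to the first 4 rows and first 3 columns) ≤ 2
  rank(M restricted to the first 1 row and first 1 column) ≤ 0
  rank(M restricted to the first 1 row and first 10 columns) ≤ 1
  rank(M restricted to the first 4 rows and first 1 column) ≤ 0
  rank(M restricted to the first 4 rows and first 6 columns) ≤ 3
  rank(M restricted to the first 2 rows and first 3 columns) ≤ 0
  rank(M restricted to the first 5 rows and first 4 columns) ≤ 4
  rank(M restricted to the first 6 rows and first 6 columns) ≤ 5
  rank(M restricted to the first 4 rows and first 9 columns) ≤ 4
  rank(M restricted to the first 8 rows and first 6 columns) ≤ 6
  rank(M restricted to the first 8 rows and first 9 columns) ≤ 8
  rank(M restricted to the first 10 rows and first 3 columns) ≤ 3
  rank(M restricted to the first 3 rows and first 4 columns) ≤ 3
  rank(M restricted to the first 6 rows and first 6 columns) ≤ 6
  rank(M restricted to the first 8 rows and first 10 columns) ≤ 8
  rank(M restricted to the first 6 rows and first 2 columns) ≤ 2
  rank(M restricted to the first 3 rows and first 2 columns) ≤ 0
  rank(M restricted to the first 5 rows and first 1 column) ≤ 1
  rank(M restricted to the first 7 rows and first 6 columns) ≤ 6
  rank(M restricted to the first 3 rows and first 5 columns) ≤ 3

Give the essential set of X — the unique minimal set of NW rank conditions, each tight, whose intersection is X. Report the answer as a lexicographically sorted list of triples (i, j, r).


The tightest implied rank at each (i,j), from the 30 conditions:

  row 1: 0 | 0 | 0 | 0 | 0 | 0 | 1 | 1 | 1 | 1
  row 2: 0 | 0 | 0 | 1 | 1 | 1 | 2 | 2 | 2 | 2
  row 3: 0 | 0 | 1 | 2 | 2 | 2 | 3 | 3 | 3 | 3
  row 4: 0 | 1 | 2 | 3 | 3 | 3 | 4 | 4 | 4 | 4
  row 5: 1 | 2 | 3 | 4 | 4 | 4 | 5 | 5 | 5 | 5
  row 6: 1 | 2 | 3 | 4 | 4 | 5 | 6 | 6 | 6 | 6
  row 7: 1 | 2 | 3 | 4 | 5 | 6 | 7 | 7 | 7 | 7
  row 8: 1 | 2 | 3 | 4 | 5 | 6 | 7 | 7 | 7 | 8
  row 9: 1 | 2 | 3 | 4 | 5 | 6 | 7 | 7 | 8 | 9
  row 10: 1 | 2 | 3 | 4 | 5 | 6 | 7 | 8 | 9 | 10

hence w(1..10) = (7, 4, 3, 2, 1, 6, 5, 10, 9, 8).

|D(w)|=16, |Ess(w)|=7:

[(1, 6, 0), (2, 3, 0), (3, 2, 0), (4, 1, 0), (6, 5, 4), (8, 9, 7), (9, 8, 7)]


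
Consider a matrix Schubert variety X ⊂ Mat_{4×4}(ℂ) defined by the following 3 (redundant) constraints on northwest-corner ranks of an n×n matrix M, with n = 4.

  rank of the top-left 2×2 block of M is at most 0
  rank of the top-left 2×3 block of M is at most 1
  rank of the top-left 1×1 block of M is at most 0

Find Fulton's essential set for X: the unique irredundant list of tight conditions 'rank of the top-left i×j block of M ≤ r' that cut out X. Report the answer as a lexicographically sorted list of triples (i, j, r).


Recovering R(i,j) via the rank-extension bound from the 3 conditions:

  0, 0, 1, 1
  0, 0, 1, 2
  1, 1, 2, 3
  1, 2, 3, 4

so w = (3, 4, 1, 2).

|D(w)|=4, |Ess(w)|=1:

[(2, 2, 0)]


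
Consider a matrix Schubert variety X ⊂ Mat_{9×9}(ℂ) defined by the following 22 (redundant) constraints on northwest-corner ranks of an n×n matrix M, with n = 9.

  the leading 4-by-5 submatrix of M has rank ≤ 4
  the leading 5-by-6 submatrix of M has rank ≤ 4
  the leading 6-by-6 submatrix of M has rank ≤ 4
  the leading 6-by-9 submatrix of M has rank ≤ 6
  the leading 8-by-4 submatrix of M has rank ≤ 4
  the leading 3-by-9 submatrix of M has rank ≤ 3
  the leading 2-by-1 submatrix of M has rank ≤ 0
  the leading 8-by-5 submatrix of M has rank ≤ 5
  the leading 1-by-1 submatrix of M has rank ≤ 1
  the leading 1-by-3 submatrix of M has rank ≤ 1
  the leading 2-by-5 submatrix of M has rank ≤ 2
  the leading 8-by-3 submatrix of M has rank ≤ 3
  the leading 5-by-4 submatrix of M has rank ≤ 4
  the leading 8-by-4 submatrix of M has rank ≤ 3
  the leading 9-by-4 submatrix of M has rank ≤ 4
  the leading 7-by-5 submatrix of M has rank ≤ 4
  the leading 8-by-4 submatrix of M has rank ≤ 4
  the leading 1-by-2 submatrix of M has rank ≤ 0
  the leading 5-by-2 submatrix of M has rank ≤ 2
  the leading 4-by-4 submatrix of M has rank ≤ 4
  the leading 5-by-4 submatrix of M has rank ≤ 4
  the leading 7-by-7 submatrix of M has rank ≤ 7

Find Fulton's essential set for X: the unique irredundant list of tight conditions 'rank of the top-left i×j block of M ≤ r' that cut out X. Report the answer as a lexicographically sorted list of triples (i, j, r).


Recovering R(i,j) via the rank-extension bound from the 22 conditions:

  0, 0, 1, 1, 1, 1, 1, 1, 1
  0, 1, 2, 2, 2, 2, 2, 2, 2
  1, 2, 3, 3, 3, 3, 3, 3, 3
  1, 2, 3, 3, 4, 4, 4, 4, 4
  1, 2, 3, 3, 4, 4, 5, 5, 5
  1, 2, 3, 3, 4, 4, 5, 6, 6
  1, 2, 3, 3, 4, 5, 6, 7, 7
  1, 2, 3, 3, 4, 5, 6, 7, 8
  1, 2, 3, 4, 5, 6, 7, 8, 9

hence w(1..9) = (3, 2, 1, 5, 7, 8, 6, 9, 4).

D(w) has 10 cells with 4 SE-corners; essential set:

[(1, 2, 0), (2, 1, 0), (6, 6, 4), (8, 4, 3)]


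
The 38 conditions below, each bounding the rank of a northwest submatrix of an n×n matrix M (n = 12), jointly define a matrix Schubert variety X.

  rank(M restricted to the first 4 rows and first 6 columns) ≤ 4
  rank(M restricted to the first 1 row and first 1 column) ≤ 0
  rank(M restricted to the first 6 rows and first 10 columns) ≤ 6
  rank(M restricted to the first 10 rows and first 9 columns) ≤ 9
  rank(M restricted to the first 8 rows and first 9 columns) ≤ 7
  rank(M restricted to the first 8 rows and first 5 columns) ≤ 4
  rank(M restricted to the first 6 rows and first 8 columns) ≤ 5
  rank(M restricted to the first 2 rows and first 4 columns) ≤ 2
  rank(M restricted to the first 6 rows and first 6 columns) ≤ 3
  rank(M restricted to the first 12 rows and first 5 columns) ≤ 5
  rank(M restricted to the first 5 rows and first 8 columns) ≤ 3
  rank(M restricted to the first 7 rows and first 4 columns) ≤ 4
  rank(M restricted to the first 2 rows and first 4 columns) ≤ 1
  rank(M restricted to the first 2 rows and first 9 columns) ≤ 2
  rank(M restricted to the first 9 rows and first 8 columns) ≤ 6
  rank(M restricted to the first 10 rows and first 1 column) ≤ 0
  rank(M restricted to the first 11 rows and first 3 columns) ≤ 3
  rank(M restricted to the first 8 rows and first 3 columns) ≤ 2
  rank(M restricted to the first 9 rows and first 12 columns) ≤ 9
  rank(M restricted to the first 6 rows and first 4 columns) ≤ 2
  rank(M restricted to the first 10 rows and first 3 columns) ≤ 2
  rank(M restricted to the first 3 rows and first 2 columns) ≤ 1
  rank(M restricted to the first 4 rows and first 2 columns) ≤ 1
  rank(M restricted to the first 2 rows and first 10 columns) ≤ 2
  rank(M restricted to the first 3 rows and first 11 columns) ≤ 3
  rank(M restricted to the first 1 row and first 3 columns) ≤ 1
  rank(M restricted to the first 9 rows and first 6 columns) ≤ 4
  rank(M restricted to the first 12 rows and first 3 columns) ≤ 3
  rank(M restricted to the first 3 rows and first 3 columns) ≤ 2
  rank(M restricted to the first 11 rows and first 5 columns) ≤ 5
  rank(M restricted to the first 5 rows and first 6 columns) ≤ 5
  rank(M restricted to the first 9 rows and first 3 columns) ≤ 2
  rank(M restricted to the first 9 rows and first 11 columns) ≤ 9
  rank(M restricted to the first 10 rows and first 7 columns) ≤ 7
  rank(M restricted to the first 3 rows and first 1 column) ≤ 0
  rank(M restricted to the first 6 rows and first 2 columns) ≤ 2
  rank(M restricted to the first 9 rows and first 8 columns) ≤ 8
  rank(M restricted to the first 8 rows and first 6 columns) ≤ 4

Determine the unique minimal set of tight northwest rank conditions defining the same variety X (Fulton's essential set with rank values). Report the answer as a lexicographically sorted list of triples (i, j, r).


Recovering R(i,j) via the rank-extension bound from the 38 conditions:

  i=1: 0, 1, 1, 1, 1, 1, 1, 1, 1, 1, 1, 1
  i=2: 0, 1, 1, 1, 2, 2, 2, 2, 2, 2, 2, 2
  i=3: 0, 1, 2, 2, 3, 3, 3, 3, 3, 3, 3, 3
  i=4: 0, 1, 2, 2, 3, 3, 3, 3, 4, 4, 4, 4
  i=5: 0, 1, 2, 2, 3, 3, 3, 3, 4, 5, 5, 5
  i=6: 0, 1, 2, 2, 3, 3, 4, 4, 5, 6, 6, 6
  i=7: 0, 1, 2, 3, 4, 4, 5, 5, 6, 7, 7, 7
  i=8: 0, 1, 2, 3, 4, 4, 5, 6, 7, 8, 8, 8
  i=9: 0, 1, 2, 3, 4, 4, 5, 6, 7, 8, 9, 9
  i=10: 0, 1, 2, 3, 4, 5, 6, 7, 8, 9, 10, 10
  i=11: 1, 2, 3, 4, 5, 6, 7, 8, 9, 10, 11, 11
  i=12: 1, 2, 3, 4, 5, 6, 7, 8, 9, 10, 11, 12

so w = (2, 5, 3, 9, 10, 7, 4, 8, 11, 6, 1, 12).

6 SE-corners of the 24-cell Rothe diagram give Ess(w):

[(2, 4, 1), (5, 8, 3), (6, 4, 2), (6, 6, 3), (9, 6, 4), (10, 1, 0)]


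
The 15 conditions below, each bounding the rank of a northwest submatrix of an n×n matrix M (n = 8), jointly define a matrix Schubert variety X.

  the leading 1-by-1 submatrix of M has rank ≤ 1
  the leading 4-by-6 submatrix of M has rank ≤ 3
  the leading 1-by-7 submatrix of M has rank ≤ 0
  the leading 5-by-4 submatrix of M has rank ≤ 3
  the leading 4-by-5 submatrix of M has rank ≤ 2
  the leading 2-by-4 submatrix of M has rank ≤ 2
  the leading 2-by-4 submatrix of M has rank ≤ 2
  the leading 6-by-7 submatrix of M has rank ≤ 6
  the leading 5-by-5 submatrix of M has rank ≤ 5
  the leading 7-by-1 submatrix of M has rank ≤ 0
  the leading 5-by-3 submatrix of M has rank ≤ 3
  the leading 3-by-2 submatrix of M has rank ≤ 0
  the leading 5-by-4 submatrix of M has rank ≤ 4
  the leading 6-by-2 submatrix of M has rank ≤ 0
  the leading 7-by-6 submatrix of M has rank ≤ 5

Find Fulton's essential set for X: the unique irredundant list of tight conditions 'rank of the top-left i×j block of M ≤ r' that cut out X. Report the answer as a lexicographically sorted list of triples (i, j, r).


Reconstructing r_w from the 15 given conditions:

  R[1]: 0 0 0 0 0 0 0 1
  R[2]: 0 0 1 1 1 1 1 2
  R[3]: 0 0 1 2 2 2 2 3
  R[4]: 0 0 1 2 2 3 3 4
  R[5]: 0 0 1 2 3 4 4 5
  R[6]: 0 0 1 2 3 4 5 6
  R[7]: 0 1 2 3 4 5 6 7
  R[8]: 1 2 3 4 5 6 7 8

reading off 1-entries of Δ²R: w = (8, 3, 4, 6, 5, 7, 2, 1).

4 SE-corners of the 19-cell Rothe diagram give Ess(w):

[(1, 7, 0), (4, 5, 2), (6, 2, 0), (7, 1, 0)]


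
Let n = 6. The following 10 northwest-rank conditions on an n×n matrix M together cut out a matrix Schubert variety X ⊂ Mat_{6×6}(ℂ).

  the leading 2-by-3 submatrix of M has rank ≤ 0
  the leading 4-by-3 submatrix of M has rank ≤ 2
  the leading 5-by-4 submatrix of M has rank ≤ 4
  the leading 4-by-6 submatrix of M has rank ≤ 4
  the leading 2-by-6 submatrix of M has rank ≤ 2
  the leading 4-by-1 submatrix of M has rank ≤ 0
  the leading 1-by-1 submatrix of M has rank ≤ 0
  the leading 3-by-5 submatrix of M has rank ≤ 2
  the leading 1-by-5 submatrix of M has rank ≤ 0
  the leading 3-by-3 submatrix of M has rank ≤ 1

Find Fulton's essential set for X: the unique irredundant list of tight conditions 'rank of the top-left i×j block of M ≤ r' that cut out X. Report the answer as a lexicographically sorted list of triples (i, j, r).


Computing R[i][j] = min implied NW-rank bound (n=6, 10 conditions):

  i=1: 0  0  0  0  0  1
  i=2: 0  0  0  1  1  2
  i=3: 0  1  1  2  2  3
  i=4: 0  1  2  3  3  4
  i=5: 1  2  3  4  4  5
  i=6: 1  2  3  4  5  6

second differences of R give the permutation w = (6, 4, 2, 3, 1, 5).

D(w) has 10 cells with 3 SE-corners; essential set:

[(1, 5, 0), (2, 3, 0), (4, 1, 0)]


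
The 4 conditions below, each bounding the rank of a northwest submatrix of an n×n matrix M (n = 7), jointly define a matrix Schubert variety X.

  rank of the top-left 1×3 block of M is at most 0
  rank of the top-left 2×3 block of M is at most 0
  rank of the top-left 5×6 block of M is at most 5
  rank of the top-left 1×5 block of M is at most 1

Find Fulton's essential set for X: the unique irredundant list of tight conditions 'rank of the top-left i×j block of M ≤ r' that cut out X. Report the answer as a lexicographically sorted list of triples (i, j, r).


Reconstructing r_w from the 4 given conditions:

  0 | 0 | 0 | 1 | 1 | 1 | 1
  0 | 0 | 0 | 1 | 2 | 2 | 2
  1 | 1 | 1 | 2 | 3 | 3 | 3
  1 | 2 | 2 | 3 | 4 | 4 | 4
  1 | 2 | 3 | 4 | 5 | 5 | 5
  1 | 2 | 3 | 4 | 5 | 6 | 6
  1 | 2 | 3 | 4 | 5 | 6 | 7

reading off 1-entries of Δ²R: w = (4, 5, 1, 2, 3, 6, 7).

|D(w)|=6, |Ess(w)|=1:

[(2, 3, 0)]


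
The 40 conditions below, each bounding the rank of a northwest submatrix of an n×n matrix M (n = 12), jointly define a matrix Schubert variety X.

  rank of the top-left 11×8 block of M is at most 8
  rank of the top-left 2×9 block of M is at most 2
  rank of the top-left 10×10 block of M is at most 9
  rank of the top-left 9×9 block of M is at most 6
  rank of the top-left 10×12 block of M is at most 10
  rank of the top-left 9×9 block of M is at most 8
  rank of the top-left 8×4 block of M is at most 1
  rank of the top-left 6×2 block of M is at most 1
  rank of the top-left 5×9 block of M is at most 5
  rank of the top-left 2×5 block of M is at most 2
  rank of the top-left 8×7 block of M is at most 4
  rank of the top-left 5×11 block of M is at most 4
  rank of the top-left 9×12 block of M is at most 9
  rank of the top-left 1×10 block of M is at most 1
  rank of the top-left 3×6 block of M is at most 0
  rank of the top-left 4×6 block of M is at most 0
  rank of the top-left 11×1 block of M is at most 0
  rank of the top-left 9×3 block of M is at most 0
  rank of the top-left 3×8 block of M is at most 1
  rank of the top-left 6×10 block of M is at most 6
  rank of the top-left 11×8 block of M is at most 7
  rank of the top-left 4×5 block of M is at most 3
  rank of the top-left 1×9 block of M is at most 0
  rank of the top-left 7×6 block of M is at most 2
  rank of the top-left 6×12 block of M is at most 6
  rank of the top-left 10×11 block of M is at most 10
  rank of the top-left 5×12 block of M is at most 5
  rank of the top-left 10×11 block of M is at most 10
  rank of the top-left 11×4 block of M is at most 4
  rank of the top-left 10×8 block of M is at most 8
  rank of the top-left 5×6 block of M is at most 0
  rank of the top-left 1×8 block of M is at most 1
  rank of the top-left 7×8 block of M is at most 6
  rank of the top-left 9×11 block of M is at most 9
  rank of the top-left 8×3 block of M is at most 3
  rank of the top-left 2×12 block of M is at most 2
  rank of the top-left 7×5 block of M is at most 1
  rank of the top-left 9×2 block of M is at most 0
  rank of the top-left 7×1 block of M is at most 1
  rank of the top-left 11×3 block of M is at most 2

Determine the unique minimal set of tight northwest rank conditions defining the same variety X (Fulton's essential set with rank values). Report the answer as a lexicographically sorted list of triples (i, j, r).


Reconstructing r_w from the 40 given conditions:

  R[1]: 0 | 0 | 0 | 0 | 0 | 0 | 0 | 0 | 0 | 1 | 1 | 1
  R[2]: 0 | 0 | 0 | 0 | 0 | 0 | 1 | 1 | 1 | 2 | 2 | 2
  R[3]: 0 | 0 | 0 | 0 | 0 | 0 | 1 | 1 | 2 | 3 | 3 | 3
  R[4]: 0 | 0 | 0 | 0 | 0 | 0 | 1 | 2 | 3 | 4 | 4 | 4
  R[5]: 0 | 0 | 0 | 0 | 0 | 0 | 1 | 2 | 3 | 4 | 4 | 5
  R[6]: 0 | 0 | 0 | 1 | 1 | 1 | 2 | 3 | 4 | 5 | 5 | 6
  R[7]: 0 | 0 | 0 | 1 | 1 | 2 | 3 | 4 | 5 | 6 | 6 | 7
  R[8]: 0 | 0 | 0 | 1 | 2 | 3 | 4 | 5 | 6 | 7 | 7 | 8
  R[9]: 0 | 0 | 0 | 1 | 2 | 3 | 4 | 5 | 6 | 7 | 8 | 9
  R[10]: 0 | 1 | 1 | 2 | 3 | 4 | 5 | 6 | 7 | 8 | 9 | 10
  R[11]: 0 | 1 | 2 | 3 | 4 | 5 | 6 | 7 | 8 | 9 | 10 | 11
  R[12]: 1 | 2 | 3 | 4 | 5 | 6 | 7 | 8 | 9 | 10 | 11 | 12

giving w = (10, 7, 9, 8, 12, 4, 6, 5, 11, 2, 3, 1) via Δ²R.

7 SE-corners of the 50-cell Rothe diagram give Ess(w):

[(1, 9, 0), (3, 8, 1), (5, 6, 0), (5, 11, 4), (7, 5, 1), (9, 3, 0), (11, 1, 0)]


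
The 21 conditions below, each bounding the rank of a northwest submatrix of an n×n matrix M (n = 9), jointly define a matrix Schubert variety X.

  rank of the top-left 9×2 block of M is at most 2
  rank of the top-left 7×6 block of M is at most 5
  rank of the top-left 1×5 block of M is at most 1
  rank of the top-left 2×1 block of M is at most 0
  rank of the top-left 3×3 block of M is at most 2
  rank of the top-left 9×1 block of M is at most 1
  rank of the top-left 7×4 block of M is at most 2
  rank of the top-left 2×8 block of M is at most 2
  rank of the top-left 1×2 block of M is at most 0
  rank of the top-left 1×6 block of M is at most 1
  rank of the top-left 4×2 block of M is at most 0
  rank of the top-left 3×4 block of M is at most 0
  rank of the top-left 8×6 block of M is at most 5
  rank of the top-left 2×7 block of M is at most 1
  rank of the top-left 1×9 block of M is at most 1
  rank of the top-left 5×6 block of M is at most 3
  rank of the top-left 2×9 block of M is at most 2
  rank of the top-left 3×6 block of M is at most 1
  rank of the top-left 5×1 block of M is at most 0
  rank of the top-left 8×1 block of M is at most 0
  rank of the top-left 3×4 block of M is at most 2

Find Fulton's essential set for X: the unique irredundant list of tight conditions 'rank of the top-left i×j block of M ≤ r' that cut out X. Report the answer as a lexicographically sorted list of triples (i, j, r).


Reconstructing r_w from the 21 given conditions:

  0 | 0 | 0 | 0 | 1 | 1 | 1 | 1 | 1
  0 | 0 | 0 | 0 | 1 | 1 | 1 | 2 | 2
  0 | 0 | 0 | 0 | 1 | 1 | 2 | 3 | 3
  0 | 0 | 1 | 1 | 2 | 2 | 3 | 4 | 4
  0 | 1 | 2 | 2 | 3 | 3 | 4 | 5 | 5
  0 | 1 | 2 | 2 | 3 | 4 | 5 | 6 | 6
  0 | 1 | 2 | 2 | 3 | 4 | 5 | 6 | 7
  0 | 1 | 2 | 3 | 4 | 5 | 6 | 7 | 8
  1 | 2 | 3 | 4 | 5 | 6 | 7 | 8 | 9

second differences of R give the permutation w = (5, 8, 7, 3, 2, 6, 9, 4, 1).

D(w) has 23 cells with 6 SE-corners; essential set:

[(2, 7, 1), (3, 4, 0), (3, 6, 1), (4, 2, 0), (7, 4, 2), (8, 1, 0)]


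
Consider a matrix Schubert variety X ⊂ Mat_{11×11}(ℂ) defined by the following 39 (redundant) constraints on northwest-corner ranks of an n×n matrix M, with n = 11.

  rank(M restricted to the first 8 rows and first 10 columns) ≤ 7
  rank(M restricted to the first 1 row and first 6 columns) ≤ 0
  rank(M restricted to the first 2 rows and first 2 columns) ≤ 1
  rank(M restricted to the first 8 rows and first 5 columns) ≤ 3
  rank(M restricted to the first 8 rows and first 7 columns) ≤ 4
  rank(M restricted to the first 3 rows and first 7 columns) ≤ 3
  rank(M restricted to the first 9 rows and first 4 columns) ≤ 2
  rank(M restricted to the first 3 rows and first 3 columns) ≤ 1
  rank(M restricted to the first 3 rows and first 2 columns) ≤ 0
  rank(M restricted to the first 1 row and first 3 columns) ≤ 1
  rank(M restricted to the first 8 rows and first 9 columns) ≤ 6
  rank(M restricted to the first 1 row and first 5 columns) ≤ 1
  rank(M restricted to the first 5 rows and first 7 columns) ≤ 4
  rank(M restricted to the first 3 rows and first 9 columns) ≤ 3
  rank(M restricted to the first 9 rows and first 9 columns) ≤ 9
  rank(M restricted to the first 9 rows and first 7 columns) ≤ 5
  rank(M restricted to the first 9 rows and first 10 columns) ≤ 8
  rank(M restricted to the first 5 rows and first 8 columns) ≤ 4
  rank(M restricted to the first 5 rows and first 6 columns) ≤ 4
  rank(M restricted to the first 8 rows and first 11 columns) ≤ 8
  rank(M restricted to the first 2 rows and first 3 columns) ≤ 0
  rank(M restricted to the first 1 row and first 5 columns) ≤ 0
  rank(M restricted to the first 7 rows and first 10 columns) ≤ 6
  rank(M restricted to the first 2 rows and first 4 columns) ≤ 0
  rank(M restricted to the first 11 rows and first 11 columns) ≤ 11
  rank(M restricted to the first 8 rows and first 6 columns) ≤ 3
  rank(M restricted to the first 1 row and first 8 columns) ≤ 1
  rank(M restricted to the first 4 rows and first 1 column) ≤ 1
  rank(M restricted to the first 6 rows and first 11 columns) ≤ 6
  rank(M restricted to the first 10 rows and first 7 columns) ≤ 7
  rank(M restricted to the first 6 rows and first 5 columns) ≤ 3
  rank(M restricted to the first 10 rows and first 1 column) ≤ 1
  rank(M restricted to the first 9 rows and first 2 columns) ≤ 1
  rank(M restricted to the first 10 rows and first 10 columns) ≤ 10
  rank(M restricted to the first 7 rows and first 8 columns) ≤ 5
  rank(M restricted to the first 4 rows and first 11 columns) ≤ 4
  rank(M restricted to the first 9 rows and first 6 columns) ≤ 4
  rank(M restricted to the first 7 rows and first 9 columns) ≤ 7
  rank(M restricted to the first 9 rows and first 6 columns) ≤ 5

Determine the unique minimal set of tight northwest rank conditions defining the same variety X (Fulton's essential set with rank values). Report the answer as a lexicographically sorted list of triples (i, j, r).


Computing R[i][j] = min implied NW-rank bound (n=11, 39 conditions):

  i=1: 0 | 0 | 0 | 0 | 0 | 0 | 1 | 1 | 1 | 1 | 1
  i=2: 0 | 0 | 0 | 0 | 1 | 1 | 2 | 2 | 2 | 2 | 2
  i=3: 0 | 0 | 1 | 1 | 2 | 2 | 3 | 3 | 3 | 3 | 3
  i=4: 1 | 1 | 2 | 2 | 3 | 3 | 4 | 4 | 4 | 4 | 4
  i=5: 1 | 1 | 2 | 2 | 3 | 3 | 4 | 4 | 5 | 5 | 5
  i=6: 1 | 1 | 2 | 2 | 3 | 3 | 4 | 5 | 6 | 6 | 6
  i=7: 1 | 1 | 2 | 2 | 3 | 3 | 4 | 5 | 6 | 6 | 7
  i=8: 1 | 1 | 2 | 2 | 3 | 3 | 4 | 5 | 6 | 7 | 8
  i=9: 1 | 1 | 2 | 2 | 3 | 4 | 5 | 6 | 7 | 8 | 9
  i=10: 1 | 2 | 3 | 3 | 4 | 5 | 6 | 7 | 8 | 9 | 10
  i=11: 1 | 2 | 3 | 4 | 5 | 6 | 7 | 8 | 9 | 10 | 11

reading off 1-entries of Δ²R: w = (7, 5, 3, 1, 9, 8, 11, 10, 6, 2, 4).

8 SE-corners of the 28-cell Rothe diagram give Ess(w):

[(1, 6, 0), (2, 4, 0), (3, 2, 0), (5, 8, 4), (7, 10, 6), (8, 6, 3), (9, 2, 1), (9, 4, 2)]


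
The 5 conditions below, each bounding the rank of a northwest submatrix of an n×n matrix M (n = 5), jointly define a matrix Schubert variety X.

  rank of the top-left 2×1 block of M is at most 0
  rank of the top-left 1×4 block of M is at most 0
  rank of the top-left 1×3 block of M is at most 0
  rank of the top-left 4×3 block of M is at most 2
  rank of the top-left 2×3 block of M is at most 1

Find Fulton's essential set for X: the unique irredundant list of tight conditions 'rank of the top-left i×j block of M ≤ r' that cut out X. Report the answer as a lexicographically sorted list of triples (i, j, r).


Propagating the 5 rank bounds to every northwest block:

  row 1: 0 | 0 | 0 | 0 | 1
  row 2: 0 | 1 | 1 | 1 | 2
  row 3: 1 | 2 | 2 | 2 | 3
  row 4: 1 | 2 | 2 | 3 | 4
  row 5: 1 | 2 | 3 | 4 | 5

second differences of R give the permutation w = (5, 2, 1, 4, 3).

3 SE-corners of the 6-cell Rothe diagram give Ess(w):

[(1, 4, 0), (2, 1, 0), (4, 3, 2)]


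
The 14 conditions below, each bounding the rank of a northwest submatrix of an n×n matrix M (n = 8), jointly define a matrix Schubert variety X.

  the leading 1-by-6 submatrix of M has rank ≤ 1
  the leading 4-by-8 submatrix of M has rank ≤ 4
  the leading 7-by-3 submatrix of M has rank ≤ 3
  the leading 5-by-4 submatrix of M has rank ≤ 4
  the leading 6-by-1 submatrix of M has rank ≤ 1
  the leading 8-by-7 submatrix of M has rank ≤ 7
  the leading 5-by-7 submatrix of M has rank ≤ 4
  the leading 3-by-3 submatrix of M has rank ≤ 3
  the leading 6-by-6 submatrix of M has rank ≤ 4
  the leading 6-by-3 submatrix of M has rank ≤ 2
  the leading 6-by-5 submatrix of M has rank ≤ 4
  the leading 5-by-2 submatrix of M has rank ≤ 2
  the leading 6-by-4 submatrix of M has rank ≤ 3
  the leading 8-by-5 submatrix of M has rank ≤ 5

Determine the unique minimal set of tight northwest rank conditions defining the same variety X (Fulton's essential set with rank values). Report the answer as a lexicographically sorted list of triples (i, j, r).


Computing R[i][j] = min implied NW-rank bound (n=8, 14 conditions):

  i=1: 1 | 1 | 1 | 1 | 1 | 1 | 1 | 1
  i=2: 1 | 2 | 2 | 2 | 2 | 2 | 2 | 2
  i=3: 1 | 2 | 2 | 3 | 3 | 3 | 3 | 3
  i=4: 1 | 2 | 2 | 3 | 4 | 4 | 4 | 4
  i=5: 1 | 2 | 2 | 3 | 4 | 4 | 4 | 5
  i=6: 1 | 2 | 2 | 3 | 4 | 4 | 5 | 6
  i=7: 1 | 2 | 3 | 4 | 5 | 5 | 6 | 7
  i=8: 1 | 2 | 3 | 4 | 5 | 6 | 7 | 8

reading off 1-entries of Δ²R: w = (1, 2, 4, 5, 8, 7, 3, 6).

ℓ(w)=7; the 3 essential cells (i,j,r):

[(5, 7, 4), (6, 3, 2), (6, 6, 4)]


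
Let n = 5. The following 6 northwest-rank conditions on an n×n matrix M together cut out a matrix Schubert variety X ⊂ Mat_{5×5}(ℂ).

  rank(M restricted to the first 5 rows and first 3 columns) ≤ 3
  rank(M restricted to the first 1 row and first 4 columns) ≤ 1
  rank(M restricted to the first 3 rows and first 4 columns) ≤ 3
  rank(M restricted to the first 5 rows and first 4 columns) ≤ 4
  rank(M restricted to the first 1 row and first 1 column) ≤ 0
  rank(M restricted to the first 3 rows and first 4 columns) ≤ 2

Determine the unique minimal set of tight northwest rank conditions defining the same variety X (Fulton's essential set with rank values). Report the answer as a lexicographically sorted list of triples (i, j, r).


Recovering R(i,j) via the rank-extension bound from the 6 conditions:

  R[1]: 0 1 1 1 1
  R[2]: 1 2 2 2 2
  R[3]: 1 2 2 2 3
  R[4]: 1 2 3 3 4
  R[5]: 1 2 3 4 5

giving w = (2, 1, 5, 3, 4) via Δ²R.

Fulton essential set (2 of the 3 Rothe cells):

[(1, 1, 0), (3, 4, 2)]


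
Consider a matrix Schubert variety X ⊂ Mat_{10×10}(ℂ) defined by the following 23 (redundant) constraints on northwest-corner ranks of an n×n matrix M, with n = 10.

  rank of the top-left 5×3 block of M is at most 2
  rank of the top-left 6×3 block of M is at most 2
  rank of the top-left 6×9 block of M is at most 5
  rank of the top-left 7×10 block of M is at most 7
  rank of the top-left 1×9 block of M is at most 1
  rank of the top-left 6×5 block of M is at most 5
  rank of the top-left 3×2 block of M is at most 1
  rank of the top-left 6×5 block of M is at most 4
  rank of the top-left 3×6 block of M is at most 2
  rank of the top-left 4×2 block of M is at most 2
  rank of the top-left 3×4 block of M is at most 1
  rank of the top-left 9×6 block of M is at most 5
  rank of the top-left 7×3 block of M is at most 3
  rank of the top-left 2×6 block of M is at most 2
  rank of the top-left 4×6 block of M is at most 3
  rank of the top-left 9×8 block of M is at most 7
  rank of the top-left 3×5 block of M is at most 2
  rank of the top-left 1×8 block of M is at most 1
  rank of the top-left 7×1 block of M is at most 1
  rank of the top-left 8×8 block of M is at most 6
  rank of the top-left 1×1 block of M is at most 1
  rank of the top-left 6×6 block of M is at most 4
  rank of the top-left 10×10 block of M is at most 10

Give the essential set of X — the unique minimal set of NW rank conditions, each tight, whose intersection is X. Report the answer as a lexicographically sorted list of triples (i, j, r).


The tightest implied rank at each (i,j), from the 23 conditions:

  i=1: 1, 1, 1, 1, 1, 1, 1, 1, 1, 1
  i=2: 1, 1, 1, 1, 2, 2, 2, 2, 2, 2
  i=3: 1, 1, 1, 1, 2, 2, 3, 3, 3, 3
  i=4: 1, 2, 2, 2, 3, 3, 4, 4, 4, 4
  i=5: 1, 2, 2, 3, 4, 4, 5, 5, 5, 5
  i=6: 1, 2, 2, 3, 4, 4, 5, 5, 5, 6
  i=7: 1, 2, 3, 4, 5, 5, 6, 6, 6, 7
  i=8: 1, 2, 3, 4, 5, 5, 6, 6, 7, 8
  i=9: 1, 2, 3, 4, 5, 5, 6, 7, 8, 9
  i=10: 1, 2, 3, 4, 5, 6, 7, 8, 9, 10

so w = (1, 5, 7, 2, 4, 10, 3, 9, 8, 6).

|D(w)|=15, |Ess(w)|=7:

[(3, 4, 1), (3, 6, 2), (6, 3, 2), (6, 6, 4), (6, 9, 5), (8, 8, 6), (9, 6, 5)]


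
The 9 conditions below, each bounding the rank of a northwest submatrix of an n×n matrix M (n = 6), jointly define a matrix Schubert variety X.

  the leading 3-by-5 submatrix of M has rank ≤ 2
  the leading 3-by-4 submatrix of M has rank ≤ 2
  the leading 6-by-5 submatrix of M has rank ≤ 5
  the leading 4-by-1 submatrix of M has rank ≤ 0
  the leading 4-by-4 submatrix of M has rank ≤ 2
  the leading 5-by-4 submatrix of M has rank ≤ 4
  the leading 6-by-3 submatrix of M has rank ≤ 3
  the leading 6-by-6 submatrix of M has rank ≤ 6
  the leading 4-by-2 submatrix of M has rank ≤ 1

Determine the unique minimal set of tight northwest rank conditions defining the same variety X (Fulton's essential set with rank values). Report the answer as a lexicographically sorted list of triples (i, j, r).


Rank table r_w(6×6) implied by the 9 constraints:

  row 1: 0 | 1 | 1 | 1 | 1 | 1
  row 2: 0 | 1 | 2 | 2 | 2 | 2
  row 3: 0 | 1 | 2 | 2 | 2 | 3
  row 4: 0 | 1 | 2 | 2 | 3 | 4
  row 5: 1 | 2 | 3 | 3 | 4 | 5
  row 6: 1 | 2 | 3 | 4 | 5 | 6

second differences of R give the permutation w = (2, 3, 6, 5, 1, 4).

D(w) has 7 cells with 3 SE-corners; essential set:

[(3, 5, 2), (4, 1, 0), (4, 4, 2)]


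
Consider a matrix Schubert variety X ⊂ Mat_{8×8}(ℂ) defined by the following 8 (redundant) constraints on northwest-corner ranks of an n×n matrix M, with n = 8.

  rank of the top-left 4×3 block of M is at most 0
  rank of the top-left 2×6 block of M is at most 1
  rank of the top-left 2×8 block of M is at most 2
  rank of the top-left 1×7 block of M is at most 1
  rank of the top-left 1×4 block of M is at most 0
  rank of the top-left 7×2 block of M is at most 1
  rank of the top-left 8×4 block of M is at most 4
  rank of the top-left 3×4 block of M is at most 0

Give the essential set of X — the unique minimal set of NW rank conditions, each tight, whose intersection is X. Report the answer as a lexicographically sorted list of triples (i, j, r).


The tightest implied rank at each (i,j), from the 8 conditions:

  row 1: 0 0 0 0 1 1 1 1
  row 2: 0 0 0 0 1 1 2 2
  row 3: 0 0 0 0 1 2 3 3
  row 4: 0 0 0 1 2 3 4 4
  row 5: 1 1 1 2 3 4 5 5
  row 6: 1 1 2 3 4 5 6 6
  row 7: 1 1 2 3 4 5 6 7
  row 8: 1 2 3 4 5 6 7 8

giving w = (5, 7, 6, 4, 1, 3, 8, 2) via Δ²R.

Fulton essential set (4 of the 18 Rothe cells):

[(2, 6, 1), (3, 4, 0), (4, 3, 0), (7, 2, 1)]


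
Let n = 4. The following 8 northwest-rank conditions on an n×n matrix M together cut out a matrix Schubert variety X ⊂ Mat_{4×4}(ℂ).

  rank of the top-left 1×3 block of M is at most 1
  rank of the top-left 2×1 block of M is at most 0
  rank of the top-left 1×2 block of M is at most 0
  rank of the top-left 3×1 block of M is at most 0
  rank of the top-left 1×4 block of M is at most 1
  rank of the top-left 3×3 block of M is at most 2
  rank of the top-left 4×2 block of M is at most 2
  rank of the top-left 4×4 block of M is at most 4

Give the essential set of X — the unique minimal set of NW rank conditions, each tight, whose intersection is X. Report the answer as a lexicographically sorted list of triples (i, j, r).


The tightest implied rank at each (i,j), from the 8 conditions:

  row 1: 0 | 0 | 1 | 1
  row 2: 0 | 1 | 2 | 2
  row 3: 0 | 1 | 2 | 3
  row 4: 1 | 2 | 3 | 4

reading off 1-entries of Δ²R: w = (3, 2, 4, 1).

2 SE-corners of the 4-cell Rothe diagram give Ess(w):

[(1, 2, 0), (3, 1, 0)]


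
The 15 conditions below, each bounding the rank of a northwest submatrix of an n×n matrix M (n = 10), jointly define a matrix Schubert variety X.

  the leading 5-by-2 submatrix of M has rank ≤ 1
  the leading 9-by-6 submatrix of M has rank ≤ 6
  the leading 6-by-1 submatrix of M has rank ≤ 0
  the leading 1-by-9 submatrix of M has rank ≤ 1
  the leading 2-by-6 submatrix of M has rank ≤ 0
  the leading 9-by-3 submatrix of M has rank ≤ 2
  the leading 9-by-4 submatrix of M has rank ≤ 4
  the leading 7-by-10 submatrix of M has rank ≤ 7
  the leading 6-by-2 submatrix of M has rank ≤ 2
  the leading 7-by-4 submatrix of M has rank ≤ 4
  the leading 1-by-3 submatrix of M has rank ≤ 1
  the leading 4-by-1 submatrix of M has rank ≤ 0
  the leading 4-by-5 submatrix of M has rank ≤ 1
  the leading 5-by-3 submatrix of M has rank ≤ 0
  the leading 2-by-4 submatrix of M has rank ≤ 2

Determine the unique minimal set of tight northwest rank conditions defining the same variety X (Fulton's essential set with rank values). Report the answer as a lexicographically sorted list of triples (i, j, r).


Recovering R(i,j) via the rank-extension bound from the 15 conditions:

  i=1: 0, 0, 0, 0, 0, 0, 1, 1, 1, 1
  i=2: 0, 0, 0, 0, 0, 0, 1, 2, 2, 2
  i=3: 0, 0, 0, 1, 1, 1, 2, 3, 3, 3
  i=4: 0, 0, 0, 1, 1, 2, 3, 4, 4, 4
  i=5: 0, 0, 0, 1, 2, 3, 4, 5, 5, 5
  i=6: 0, 1, 1, 2, 3, 4, 5, 6, 6, 6
  i=7: 1, 2, 2, 3, 4, 5, 6, 7, 7, 7
  i=8: 1, 2, 2, 3, 4, 5, 6, 7, 8, 8
  i=9: 1, 2, 2, 3, 4, 5, 6, 7, 8, 9
  i=10: 1, 2, 3, 4, 5, 6, 7, 8, 9, 10

so w = (7, 8, 4, 6, 5, 2, 1, 9, 10, 3).

ℓ(w)=25; the 5 essential cells (i,j,r):

[(2, 6, 0), (4, 5, 1), (5, 3, 0), (6, 1, 0), (9, 3, 2)]


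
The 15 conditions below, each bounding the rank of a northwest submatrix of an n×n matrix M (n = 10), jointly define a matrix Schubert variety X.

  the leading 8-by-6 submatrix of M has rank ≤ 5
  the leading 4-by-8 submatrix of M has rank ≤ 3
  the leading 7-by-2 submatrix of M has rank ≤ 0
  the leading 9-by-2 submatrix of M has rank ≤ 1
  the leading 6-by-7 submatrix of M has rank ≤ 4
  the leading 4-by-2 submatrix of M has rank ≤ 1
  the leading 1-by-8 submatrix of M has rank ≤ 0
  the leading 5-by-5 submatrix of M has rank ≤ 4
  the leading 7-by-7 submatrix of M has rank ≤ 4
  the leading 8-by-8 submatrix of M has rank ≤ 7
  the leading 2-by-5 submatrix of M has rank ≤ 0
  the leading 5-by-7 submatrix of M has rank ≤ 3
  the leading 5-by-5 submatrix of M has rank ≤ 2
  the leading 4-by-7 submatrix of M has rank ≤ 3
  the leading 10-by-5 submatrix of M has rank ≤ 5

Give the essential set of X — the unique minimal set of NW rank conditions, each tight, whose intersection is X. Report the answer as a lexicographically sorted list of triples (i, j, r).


Computing R[i][j] = min implied NW-rank bound (n=10, 15 conditions):

  R[1]: 0 0 0 0 0 0 0 0 1 1
  R[2]: 0 0 0 0 0 1 1 1 2 2
  R[3]: 0 0 1 1 1 2 2 2 3 3
  R[4]: 0 0 1 2 2 3 3 3 4 4
  R[5]: 0 0 1 2 2 3 3 4 5 5
  R[6]: 0 0 1 2 3 4 4 5 6 6
  R[7]: 0 0 1 2 3 4 4 5 6 7
  R[8]: 1 1 2 3 4 5 5 6 7 8
  R[9]: 1 1 2 3 4 5 6 7 8 9
  R[10]: 1 2 3 4 5 6 7 8 9 10

the unique w with this rank table is (9, 6, 3, 4, 8, 5, 10, 1, 7, 2).

Rothe diagram D(w) (27 cells), 7 SE-corners (essential conditions):

[(1, 8, 0), (2, 5, 0), (5, 5, 2), (5, 7, 3), (7, 2, 0), (7, 7, 4), (9, 2, 1)]
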